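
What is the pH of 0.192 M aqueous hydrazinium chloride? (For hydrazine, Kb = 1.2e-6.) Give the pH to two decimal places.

pH = 4.40

N2H5+ is the conjugate acid of the weak base N2H4.
Ka = Kw/Kb = 1.0×10^-14 / 1.2 × 10^-6 = 8.33 × 10^-9
Ka = [H+]²/(0.192 − [H+]) = 8.33 × 10^-9
Neglecting [H+] in the denominator: [H+] = √(8.33 × 10^-9 × 0.192) = 4.00 × 10^-5 M
Check: 0.021% ionized — well under 5%, approximation valid.
pH = −log[H+] = −log(4.00 × 10^-5) = 4.40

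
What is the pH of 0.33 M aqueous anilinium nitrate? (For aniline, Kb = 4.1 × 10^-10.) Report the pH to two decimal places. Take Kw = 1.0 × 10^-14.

C6H5NH3+ is the conjugate acid of the weak base C6H5NH2.
Ka = Kw/Kb = 1.0×10^-14 / 4.1 × 10^-10 = 2.44 × 10^-5
From the ICE table, Ka = [H+]²/(0.33 − [H+]) = 2.44 × 10^-5.
Assume [H+] ≪ 0.33: [H+] ≈ √(2.44 × 10^-5 × 0.33) = 2.84 × 10^-3 M
([H+]/C₀ = 0.86% < 5%, so the approximation holds.)
pH = −log(2.84 × 10^-3) = 2.55

pH = 2.55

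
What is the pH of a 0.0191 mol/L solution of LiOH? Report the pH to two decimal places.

pH = 12.28

LiOH is a strong base; [OH-] = 0.0191 M.
pOH = -log(0.0191) = 1.72
pH = 14.00 - 1.72 = 12.28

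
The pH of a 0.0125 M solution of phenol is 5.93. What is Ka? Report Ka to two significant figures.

Ka = 1.1 × 10^-10

[H+] = 10^(-5.93) = 1.17 × 10^-6 M
At equilibrium [HA] = 0.0125 − 1.17 × 10^-6 = 1.25 × 10^-2 M
Ka = [H+][A-]/[HA] = (1.17 × 10^-6)² / 1.25 × 10^-2 = 1.1 × 10^-10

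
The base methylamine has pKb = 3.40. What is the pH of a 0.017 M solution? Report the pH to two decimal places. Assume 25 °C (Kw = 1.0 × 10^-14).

CH3NH2 + H2O ⇌ CH3NH3+ + OH-
Kb = 10^(−3.40) = 3.98 × 10^-4
From the ICE table, Kb = [OH-]²/(0.017 − [OH-]) = 3.98 × 10^-4.
Here C₀/Kb ≈ 42.7, so the small-[OH-] approximation fails. Use the quadratic:
[OH-] = [−0.000398 + √(0.000398² + 2.71e-05)]/2 = 2.41 × 10^-3 M
pOH = −log(2.41 × 10^-3) = 2.62; pH = 14.00 − 2.62 = 11.38

pH = 11.38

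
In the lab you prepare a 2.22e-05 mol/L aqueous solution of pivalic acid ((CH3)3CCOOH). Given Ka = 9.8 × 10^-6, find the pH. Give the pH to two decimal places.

(CH3)3CCOOH ⇌ (CH3)3CCOO- + H+
From the ICE table, Ka = x²/(2.22e-05 − x) = 9.8 × 10^-6.
The 5% rule fails; solving x² + Ka·x − Ka·C₀ = 0 exactly:
x = (−Ka + √(Ka² + 4·Ka·C₀))/2 = 1.06 × 10^-5 M
pH = −log[H+] = −log(1.06 × 10^-5) = 4.97

pH = 4.97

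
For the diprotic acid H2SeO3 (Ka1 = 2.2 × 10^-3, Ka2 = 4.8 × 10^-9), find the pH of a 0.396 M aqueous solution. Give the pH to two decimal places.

Since Ka1 ≫ Ka2, the first ionization dominates [H+].
Ka1 = x²/(0.396 − x) = 2.2 × 10^-3
Solving the quadratic: x = (−Ka1 + √(Ka1² + 4·Ka1·C₀))/2 = 2.84 × 10^-2 M
pH = −log(2.84 × 10^-2) = 1.55

pH = 1.55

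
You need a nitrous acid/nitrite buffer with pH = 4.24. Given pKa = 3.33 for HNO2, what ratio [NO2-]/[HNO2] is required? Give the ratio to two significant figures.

ratio = 8.1

pH = pKa + log(r) ⇒ log(r) = 4.24 − 3.33 = +0.91
r = [NO2-]/[HNO2] = 10^(+0.91) = 8.13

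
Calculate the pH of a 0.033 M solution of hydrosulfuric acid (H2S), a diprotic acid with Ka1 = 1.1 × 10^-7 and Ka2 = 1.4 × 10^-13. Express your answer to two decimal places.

pH = 4.22

Since Ka1 ≫ Ka2, the first ionization dominates [H+].
Ka1 = x²/(0.033 − x) = 1.1 × 10^-7
x ≈ √(1.1 × 10^-7 × 0.033) = 6.02 × 10^-5 M
pH = −log(6.02 × 10^-5) = 4.22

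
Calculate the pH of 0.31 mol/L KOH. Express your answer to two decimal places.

pH = 13.49

KOH is a strong base; [OH-] = 0.31 M.
pOH = -log(0.31) = 0.51
pH = 14.00 - 0.51 = 13.49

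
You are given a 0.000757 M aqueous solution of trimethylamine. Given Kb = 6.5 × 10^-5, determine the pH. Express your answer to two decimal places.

(CH3)3N + H2O ⇌ (CH3)3NH+ + OH-
From the ICE table, Kb = x²/(0.000757 − x) = 6.5 × 10^-5.
x is not negligible relative to C₀; solve x² + 6.5e-05·x − 4.92e-08 = 0.
x = [−6.5e-05 + √(6.5e-05² + 1.97e-07)]/2 = 1.92 × 10^-4 M
pOH = 3.72, so pH = 14.00 − pOH = 10.28

pH = 10.28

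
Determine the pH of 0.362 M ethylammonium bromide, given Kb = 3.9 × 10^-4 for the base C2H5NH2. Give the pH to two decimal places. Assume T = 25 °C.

C2H5NH3+ is the conjugate acid of the weak base C2H5NH2.
Ka = Kw/Kb = 1.0×10^-14 / 3.9 × 10^-4 = 2.56 × 10^-11
Ka = [H+]²/(0.362 − [H+]) = 2.56 × 10^-11
Assume [H+] ≪ 0.362: [H+] ≈ √(2.56 × 10^-11 × 0.362) = 3.04 × 10^-6 M
Check: 0.00084% ionized — well under 5%, approximation valid.
pH = −log(3.04 × 10^-6) = 5.52

pH = 5.52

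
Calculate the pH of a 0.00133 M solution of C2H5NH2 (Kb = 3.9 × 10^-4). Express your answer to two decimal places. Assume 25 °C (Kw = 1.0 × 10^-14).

pH = 10.74

C2H5NH2 + H2O ⇌ C2H5NH3+ + OH-
Kb = x²/(0.00133 − x) = 3.9 × 10^-4
Here C₀/Kb ≈ 3.41, so the small-x approximation fails. Use the quadratic:
x = [−0.00039 + √(0.00039² + 2.07e-06)]/2 = 5.51 × 10^-4 M
pOH = −log(5.51 × 10^-4) = 3.26; pH = 14.00 − 3.26 = 10.74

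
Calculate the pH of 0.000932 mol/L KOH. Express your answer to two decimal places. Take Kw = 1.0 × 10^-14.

pH = 10.97

KOH is a strong base; [OH-] = 0.000932 M.
pOH = -log(0.000932) = 3.03
pH = 14.00 - 3.03 = 10.97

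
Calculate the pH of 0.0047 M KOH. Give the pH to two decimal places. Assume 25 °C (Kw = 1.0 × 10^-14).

KOH is a strong base; [OH-] = 0.0047 M.
pOH = -log(0.0047) = 2.33
pH = 14.00 - 2.33 = 11.67

pH = 11.67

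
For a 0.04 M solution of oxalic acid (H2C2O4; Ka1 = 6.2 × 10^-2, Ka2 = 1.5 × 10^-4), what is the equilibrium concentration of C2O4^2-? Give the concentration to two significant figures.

First ionization gives [H+] ≈ [HC2O4-] = 2.77 × 10^-2 M.
Second step: Ka2 = [H+][C2O4^2-]/[HC2O4-] ≈ [C2O4^2-] (since [H+] ≈ [HC2O4-]).
So [C2O4^2-] ≈ Ka2.

1.5 × 10^-4 M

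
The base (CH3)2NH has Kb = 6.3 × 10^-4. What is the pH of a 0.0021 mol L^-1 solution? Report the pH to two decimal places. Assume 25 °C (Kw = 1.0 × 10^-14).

pH = 10.94

(CH3)2NH + H2O ⇌ (CH3)2NH2+ + OH-
Kb = [OH-]²/(0.0021 − [OH-]) = 6.3 × 10^-4
[OH-] is not negligible relative to C₀; solve [OH-]² + 0.00063·[OH-] − 1.32e-06 = 0.
[OH-] = (−Kb + √(Kb² + 4·Kb·C₀))/2 = 8.78 × 10^-4 M
pOH = 3.06, so pH = 14.00 − pOH = 10.94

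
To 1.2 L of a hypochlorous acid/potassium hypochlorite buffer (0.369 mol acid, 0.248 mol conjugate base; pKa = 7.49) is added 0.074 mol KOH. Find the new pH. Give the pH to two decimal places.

After neutralization: n(HOCl) = 0.295 mol, n(OCl-) = 0.322 mol.
Henderson–Hasselbalch with mole ratio 0.322/0.295: pH = 7.49 + (+0.038)

pH = 7.53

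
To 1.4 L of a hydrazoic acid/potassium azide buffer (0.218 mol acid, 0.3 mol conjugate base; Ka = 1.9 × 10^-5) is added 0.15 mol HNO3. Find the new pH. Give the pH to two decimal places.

Added H+ converts N3- to HN3: HN3 → 0.368 mol, N3- → 0.15 mol.
pKa = −log(1.9 × 10^-5) = 4.721
Henderson–Hasselbalch with mole ratio 0.15/0.368: pH = 4.721 + (-0.390)

pH = 4.33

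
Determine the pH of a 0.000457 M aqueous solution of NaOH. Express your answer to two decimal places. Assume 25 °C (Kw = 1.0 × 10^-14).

pH = 10.66

NaOH is a strong base; [OH-] = 0.000457 M.
pOH = -log(0.000457) = 3.34
pH = 14.00 - 3.34 = 10.66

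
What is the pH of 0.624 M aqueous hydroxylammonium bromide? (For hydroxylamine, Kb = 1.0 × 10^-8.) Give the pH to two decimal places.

pH = 3.10

NH3OH+ is the conjugate acid of the weak base NH2OH.
Ka = Kw/Kb = 1.0×10^-14 / 1.0 × 10^-8 = 1.00 × 10^-6
Ka = x²/(0.624 − x) = 1.00 × 10^-6
Neglecting x in the denominator: x = √(1.00 × 10^-6 × 0.624) = 7.90 × 10^-4 M
Check: 0.13% ionized — well under 5%, approximation valid.
pH = −log(7.90 × 10^-4) = 3.10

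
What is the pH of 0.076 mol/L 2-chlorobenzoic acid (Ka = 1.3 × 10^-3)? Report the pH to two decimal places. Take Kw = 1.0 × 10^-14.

ClC6H4COOH ⇌ ClC6H4COO- + H+
Ka = [H+]²/(0.076 − [H+]) = 1.3 × 10^-3
The 5% rule fails; solving [H+]² + Ka·[H+] − Ka·C₀ = 0 exactly:
[H+] = (−Ka + √(Ka² + 4·Ka·C₀))/2 = 9.31 × 10^-3 M
pH = −log(9.31 × 10^-3) = 2.03

pH = 2.03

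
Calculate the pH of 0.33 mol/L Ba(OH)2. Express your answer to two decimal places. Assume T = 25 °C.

Ba(OH)2 is a strong base (each formula unit releases 2 OH-); [OH-] = 0.66 M.
pOH = -log(0.66) = 0.18
pH = 14.00 - 0.18 = 13.82

pH = 13.82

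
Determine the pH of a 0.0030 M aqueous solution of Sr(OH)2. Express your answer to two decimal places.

Sr(OH)2 is a strong base (each formula unit releases 2 OH-); [OH-] = 0.006 M.
pOH = -log(0.006) = 2.22
pH = 14.00 - 2.22 = 11.78

pH = 11.78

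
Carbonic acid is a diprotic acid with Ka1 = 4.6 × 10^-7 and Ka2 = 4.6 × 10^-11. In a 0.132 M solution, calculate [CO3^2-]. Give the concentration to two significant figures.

4.6 × 10^-11 M

First ionization gives [H+] ≈ [HCO3-] = 2.46 × 10^-4 M.
Second step: Ka2 = [H+][CO3^2-]/[HCO3-] ≈ [CO3^2-] (since [H+] ≈ [HCO3-]).
So [CO3^2-] ≈ Ka2.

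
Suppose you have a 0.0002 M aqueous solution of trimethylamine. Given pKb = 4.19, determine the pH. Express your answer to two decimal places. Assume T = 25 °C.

pH = 9.93

(CH3)3N + H2O ⇌ (CH3)3NH+ + OH-
Kb = 10^(−4.19) = 6.46 × 10^-5
From the ICE table, Kb = [OH-]²/(0.0002 − [OH-]) = 6.46 × 10^-5.
The 5% rule fails; solving [OH-]² + Kb·[OH-] − Kb·C₀ = 0 exactly:
[OH-] = (−Kb + √(Kb² + 4·Kb·C₀))/2 = 8.59 × 10^-5 M
pOH = −log(8.59 × 10^-5) = 4.07; pH = 14.00 − 4.07 = 9.93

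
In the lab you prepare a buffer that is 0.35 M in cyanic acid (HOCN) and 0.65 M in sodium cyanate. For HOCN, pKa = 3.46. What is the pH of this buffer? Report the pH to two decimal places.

pH = 3.73

pH = pKa + log([A⁻]/[HA]) = 3.46 + log(0.65/0.35)
pH = 3.46 + (+0.269) = 3.73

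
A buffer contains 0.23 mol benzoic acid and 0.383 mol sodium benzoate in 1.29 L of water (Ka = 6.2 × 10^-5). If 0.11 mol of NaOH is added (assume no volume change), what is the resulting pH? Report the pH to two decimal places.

pH = 4.82

After neutralization: n(C6H5COOH) = 0.12 mol, n(C6H5COO-) = 0.493 mol.
pKa = −log(6.2 × 10^-5) = 4.208
Henderson–Hasselbalch with mole ratio 0.493/0.12: pH = 4.208 + (+0.614)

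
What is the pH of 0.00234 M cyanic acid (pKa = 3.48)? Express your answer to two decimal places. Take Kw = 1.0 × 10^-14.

HOCN ⇌ OCN- + H+
Ka = 10^(−3.48) = 3.31 × 10^-4
From the ICE table, Ka = [H+]²/(0.00234 − [H+]) = 3.31 × 10^-4.
Here C₀/Ka ≈ 7.07, so the small-[H+] approximation fails. Use the quadratic:
[H+] = [−0.000331 + √(0.000331² + 3.1e-06)]/2 = 7.30 × 10^-4 M
pH = −log(7.30 × 10^-4) = 3.14

pH = 3.14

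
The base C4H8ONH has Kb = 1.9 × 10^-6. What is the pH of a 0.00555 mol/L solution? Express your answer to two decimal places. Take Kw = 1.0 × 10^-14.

C4H8ONH + H2O ⇌ C4H8ONH2+ + OH-
Kb = [OH-]²/(0.00555 − [OH-]) = 1.9 × 10^-6
Neglecting [OH-] in the denominator: [OH-] = √(1.9 × 10^-6 × 0.00555) = 1.03 × 10^-4 M
pOH = 3.99, so pH = 14.00 − pOH = 10.01

pH = 10.01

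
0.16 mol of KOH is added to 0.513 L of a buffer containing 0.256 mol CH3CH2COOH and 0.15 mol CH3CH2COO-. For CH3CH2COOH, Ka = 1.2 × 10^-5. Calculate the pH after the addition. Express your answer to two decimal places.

pH = 5.43

After neutralization: n(CH3CH2COOH) = 0.096 mol, n(CH3CH2COO-) = 0.31 mol.
pKa = −log(1.2 × 10^-5) = 4.921
pH = pKa + log([A⁻]/[HA]) = 4.921 + log(0.31/0.096) = 4.921 +0.509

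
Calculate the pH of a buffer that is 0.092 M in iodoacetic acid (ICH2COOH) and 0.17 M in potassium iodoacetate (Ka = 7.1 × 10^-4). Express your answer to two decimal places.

pH = 3.42

pKa = −log(7.1 × 10^-4) = 3.149
pH = pKa + log([A⁻]/[HA]) = 3.149 + log(0.17/0.092)
pH = 3.149 + (+0.267) = 3.42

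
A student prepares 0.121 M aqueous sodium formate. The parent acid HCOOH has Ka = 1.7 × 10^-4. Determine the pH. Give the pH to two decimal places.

pH = 8.43

HCOO- is the conjugate base of the weak acid HCOOH.
Kb = Kw/Ka = 1.0×10^-14 / 1.7 × 10^-4 = 5.88 × 10^-11
From the ICE table, Kb = x²/(0.121 − x) = 5.88 × 10^-11.
Neglecting x in the denominator: x = √(5.88 × 10^-11 × 0.121) = 2.67 × 10^-6 M
(x/C₀ = 0.0022% < 5%, so the approximation holds.)
pOH = 5.57, so pH = 14.00 − pOH = 8.43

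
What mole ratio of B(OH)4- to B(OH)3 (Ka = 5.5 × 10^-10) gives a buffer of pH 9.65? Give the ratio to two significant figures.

pKa = -log(5.5 × 10^-10) = 9.260
pH = pKa + log(r) ⇒ log(r) = 9.65 − 9.260 = +0.390
r = [B(OH)4-]/[B(OH)3] = 10^(+0.390) = 2.45

ratio = 2.5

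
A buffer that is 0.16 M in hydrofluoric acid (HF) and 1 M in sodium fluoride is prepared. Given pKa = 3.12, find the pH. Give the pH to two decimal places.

pH = 3.92

pH = pKa + log([A⁻]/[HA]) = 3.12 + log(1/0.16)
pH = 3.12 + (+0.796) = 3.92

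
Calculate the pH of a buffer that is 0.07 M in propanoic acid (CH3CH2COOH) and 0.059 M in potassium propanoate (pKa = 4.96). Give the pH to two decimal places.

pH = 4.89

pH = pKa + log([A⁻]/[HA]) = 4.96 + log(0.059/0.07)
pH = 4.96 + (-0.074) = 4.89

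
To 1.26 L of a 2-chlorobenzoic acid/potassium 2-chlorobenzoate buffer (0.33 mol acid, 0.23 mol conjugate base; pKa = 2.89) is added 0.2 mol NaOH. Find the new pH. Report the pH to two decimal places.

After neutralization: n(ClC6H4COOH) = 0.13 mol, n(ClC6H4COO-) = 0.43 mol.
pH = pKa + log([A⁻]/[HA]) = 2.89 + log(0.43/0.13) = 2.89 +0.520

pH = 3.41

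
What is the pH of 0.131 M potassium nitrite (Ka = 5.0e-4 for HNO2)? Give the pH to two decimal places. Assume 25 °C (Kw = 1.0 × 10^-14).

pH = 8.21

NO2- is the conjugate base of the weak acid HNO2.
Kb = Kw/Ka = 1.0×10^-14 / 5.0 × 10^-4 = 2.00 × 10^-11
Kb = [OH-]²/(0.131 − [OH-]) = 2.00 × 10^-11
Neglecting [OH-] in the denominator: [OH-] = √(2.00 × 10^-11 × 0.131) = 1.62 × 10^-6 M
pOH = −log(1.62 × 10^-6) = 5.79; pH = 14.00 − 5.79 = 8.21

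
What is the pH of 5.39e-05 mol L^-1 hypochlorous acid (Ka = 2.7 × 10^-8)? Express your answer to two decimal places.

pH = 5.92

HOCl ⇌ OCl- + H+
From the ICE table, Ka = [H+]²/(5.39e-05 − [H+]) = 2.7 × 10^-8.
Assume [H+] ≪ 5.39e-05: [H+] ≈ √(2.7 × 10^-8 × 5.39e-05) = 1.21 × 10^-6 M
([H+]/C₀ = 2.2% < 5%, so the approximation holds.)
pH = −log[H+] = −log(1.21 × 10^-6) = 5.92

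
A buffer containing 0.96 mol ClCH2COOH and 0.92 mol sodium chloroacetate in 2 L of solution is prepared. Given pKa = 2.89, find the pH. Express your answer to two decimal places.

pH = 2.87

pH = pKa + log([A⁻]/[HA]) = 2.89 + log(0.92/0.96)
pH = 2.89 + (-0.018) = 2.87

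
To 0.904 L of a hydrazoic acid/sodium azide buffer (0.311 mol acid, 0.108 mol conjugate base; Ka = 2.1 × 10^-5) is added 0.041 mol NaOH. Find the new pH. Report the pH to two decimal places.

OH- converts HN3 to N3-: HN3 → 0.27 mol, N3- → 0.149 mol.
pKa = −log(2.1 × 10^-5) = 4.678
pH = pKa + log(n_N3-/n_HN3) = 4.678 + log(0.149/0.27) = 4.678 + (-0.258)

pH = 4.42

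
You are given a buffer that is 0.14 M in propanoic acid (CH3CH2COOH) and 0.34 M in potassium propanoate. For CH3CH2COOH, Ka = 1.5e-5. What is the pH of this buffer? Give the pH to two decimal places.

pKa = −log(1.5 × 10^-5) = 4.824
pH = pKa + log([A⁻]/[HA]) = 4.824 + log(0.34/0.14)
pH = 4.824 + (+0.385) = 5.21

pH = 5.21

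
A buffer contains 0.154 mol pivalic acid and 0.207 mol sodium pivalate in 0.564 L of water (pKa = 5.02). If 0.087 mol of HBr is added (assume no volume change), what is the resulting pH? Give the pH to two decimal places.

Added H+ converts (CH3)3CCOO- to (CH3)3CCOOH: (CH3)3CCOOH → 0.241 mol, (CH3)3CCOO- → 0.12 mol.
pH = pKa + log(n_(CH3)3CCOO-/n_(CH3)3CCOOH) = 5.02 + log(0.12/0.241) = 5.02 + (-0.303)

pH = 4.72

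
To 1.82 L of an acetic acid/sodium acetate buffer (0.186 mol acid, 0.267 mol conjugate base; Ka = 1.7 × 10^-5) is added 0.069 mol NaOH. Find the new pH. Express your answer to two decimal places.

After neutralization: n(CH3COOH) = 0.117 mol, n(CH3COO-) = 0.336 mol.
pKa = −log(1.7 × 10^-5) = 4.770
pH = pKa + log(n_CH3COO-/n_CH3COOH) = 4.770 + log(0.336/0.117) = 4.770 + (+0.458)

pH = 5.23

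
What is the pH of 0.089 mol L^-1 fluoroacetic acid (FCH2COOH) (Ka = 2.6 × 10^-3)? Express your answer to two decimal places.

pH = 1.85

FCH2COOH ⇌ FCH2COO- + H+
From the ICE table, Ka = [H+]²/(0.089 − [H+]) = 2.6 × 10^-3.
[H+] is not negligible relative to C₀; solve [H+]² + 0.0026·[H+] − 0.000231 = 0.
[H+] = [−0.0026 + √(0.0026² + 0.000926)]/2 = 1.40 × 10^-2 M
pH = −log[H+] = −log(1.40 × 10^-2) = 1.85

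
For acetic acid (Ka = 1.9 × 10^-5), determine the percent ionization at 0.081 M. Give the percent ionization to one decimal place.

CH3COOH ⇌ CH3COO- + H+; let x = [H+] at equilibrium.
x ≈ √(Ka·C₀) = √(1.9 × 10^-5 × 0.081) = 1.24 × 10^-3 M
Fraction ionized = 1.24 × 10^-3 / 0.081 = 0.0153 → 1.5%

1.5%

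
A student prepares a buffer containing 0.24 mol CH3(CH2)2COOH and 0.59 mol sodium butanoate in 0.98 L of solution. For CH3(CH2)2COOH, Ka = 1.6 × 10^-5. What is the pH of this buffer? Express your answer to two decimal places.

pKa = −log(1.6 × 10^-5) = 4.796
Using pH = pKa + log([base]/[acid]) with [base]/[acid] = 0.59/0.24:
pH = 4.796 + (+0.391) = 5.19

pH = 5.19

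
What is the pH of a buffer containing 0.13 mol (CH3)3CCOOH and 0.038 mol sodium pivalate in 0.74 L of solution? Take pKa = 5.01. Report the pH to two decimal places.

Using pH = pKa + log([base]/[acid]) with [base]/[acid] = 0.038/0.13:
pH = 5.01 + (-0.534) = 4.48

pH = 4.48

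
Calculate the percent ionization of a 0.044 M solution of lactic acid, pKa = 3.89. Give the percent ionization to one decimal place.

5.3%

CH3CH(OH)COOH ⇌ CH3CH(OH)COO- + H+; let x = [H+] at equilibrium.
Ka = 10^(−3.89) = 1.29 × 10^-4
Solve x² + 0.000129x − 5.68e-06 = 0 → x = 2.32 × 10^-3 M
% ionization = x/C₀ × 100% = 2.32 × 10^-3/0.044 × 100% = 5.3%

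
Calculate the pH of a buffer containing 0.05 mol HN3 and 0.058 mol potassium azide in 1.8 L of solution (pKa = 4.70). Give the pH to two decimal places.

pH = 4.76

Using pH = pKa + log([base]/[acid]) with [base]/[acid] = 0.058/0.05:
pH = 4.70 + (+0.064) = 4.76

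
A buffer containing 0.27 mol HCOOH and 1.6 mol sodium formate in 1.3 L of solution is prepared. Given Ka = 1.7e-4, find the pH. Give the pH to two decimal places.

pH = 4.54

pKa = −log(1.7 × 10^-4) = 3.770
Using pH = pKa + log([base]/[acid]) with [base]/[acid] = 1.6/0.27:
pH = 3.770 + (+0.773) = 4.54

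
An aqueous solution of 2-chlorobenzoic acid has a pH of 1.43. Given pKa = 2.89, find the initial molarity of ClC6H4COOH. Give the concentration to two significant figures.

[H+] = 10^(-1.43) = 3.72 × 10^-2 M = x
Ka = 10^(−2.89) = 1.29 × 10^-3
Ka = x²/(C₀ − x) ⇒ C₀ = x + x²/Ka
C₀ = 3.72 × 10^-2 + (3.72 × 10^-2)²/(1.29 × 10^-3) = 1.11 M

C₀ = 1.1 M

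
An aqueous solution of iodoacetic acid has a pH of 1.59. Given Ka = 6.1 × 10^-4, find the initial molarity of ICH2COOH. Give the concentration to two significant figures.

C₀ = 1.1 M

[H+] = 10^(-1.59) = 2.57 × 10^-2 M = x
Ka = x²/(C₀ − x) ⇒ C₀ = x + x²/Ka
C₀ = 2.57 × 10^-2 + (2.57 × 10^-2)²/(6.1 × 10^-4) = 1.11 M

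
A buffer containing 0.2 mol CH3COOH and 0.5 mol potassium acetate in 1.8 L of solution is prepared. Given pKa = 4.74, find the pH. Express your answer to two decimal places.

pH = 5.14

Using pH = pKa + log([base]/[acid]) with [base]/[acid] = 0.5/0.2:
pH = 4.74 + (+0.398) = 5.14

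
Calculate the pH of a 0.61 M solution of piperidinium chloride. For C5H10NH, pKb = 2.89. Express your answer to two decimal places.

pH = 5.66

C5H10NH2+ is the conjugate acid of the weak base C5H10NH.
Kb = 10^(−2.89) = 1.29 × 10^-3
Ka = Kw/Kb = 1.0×10^-14 / 1.29 × 10^-3 = 7.75 × 10^-12
Let x = [H+] at equilibrium. Ka = x²/(0.61 − x).
Neglecting x in the denominator: x = √(7.75 × 10^-12 × 0.61) = 2.17 × 10^-6 M
Check: 0.00036% ionized — well under 5%, approximation valid.
pH = −log[H+] = −log(2.17 × 10^-6) = 5.66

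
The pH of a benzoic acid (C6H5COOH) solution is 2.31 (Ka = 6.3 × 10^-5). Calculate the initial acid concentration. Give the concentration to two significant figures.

C₀ = 3.9 × 10^-1 M

[H+] = 10^(-2.31) = 4.90 × 10^-3 M = x
Ka = x²/(C₀ − x) ⇒ C₀ = x + x²/Ka
C₀ = 4.90 × 10^-3 + (4.90 × 10^-3)²/(6.3 × 10^-5) = 3.86 × 10^-1 M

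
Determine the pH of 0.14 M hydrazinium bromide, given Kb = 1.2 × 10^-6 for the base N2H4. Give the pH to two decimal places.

N2H5+ is the conjugate acid of the weak base N2H4.
Ka = Kw/Kb = 1.0×10^-14 / 1.2 × 10^-6 = 8.33 × 10^-9
Let x = [H+] at equilibrium. Ka = x²/(0.14 − x).
Neglecting x in the denominator: x = √(8.33 × 10^-9 × 0.14) = 3.41 × 10^-5 M
pH = −log(3.41 × 10^-5) = 4.47

pH = 4.47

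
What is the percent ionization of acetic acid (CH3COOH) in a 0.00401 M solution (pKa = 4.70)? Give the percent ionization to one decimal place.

CH3COOH ⇌ CH3COO- + H+; let x = [H+] at equilibrium.
Ka = 10^(−4.70) = 2.00 × 10^-5
Solve x² + 2e-05x − 8.02e-08 = 0 → x = 2.73 × 10^-4 M
% ionization = x/C₀ × 100% = 2.73 × 10^-4/0.00401 × 100% = 6.8%

6.8%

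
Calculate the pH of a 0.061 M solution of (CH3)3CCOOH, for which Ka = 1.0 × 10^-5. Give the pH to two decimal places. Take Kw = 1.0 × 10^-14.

pH = 3.11

(CH3)3CCOOH ⇌ (CH3)3CCOO- + H+
Ka = [H+]²/(0.061 − [H+]) = 1.0 × 10^-5
Neglecting [H+] in the denominator: [H+] = √(1.0 × 10^-5 × 0.061) = 7.81 × 10^-4 M
pH = −log(7.81 × 10^-4) = 3.11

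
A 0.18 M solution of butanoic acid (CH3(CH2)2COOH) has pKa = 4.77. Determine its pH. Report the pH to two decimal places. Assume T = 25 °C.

pH = 2.76

CH3(CH2)2COOH ⇌ CH3(CH2)2COO- + H+
Ka = 10^(−4.77) = 1.70 × 10^-5
Let x = [H+] at equilibrium. Ka = x²/(0.18 − x).
Assume x ≪ 0.18: x ≈ √(1.70 × 10^-5 × 0.18) = 1.75 × 10^-3 M
Check: 0.97% ionized — well under 5%, approximation valid.
pH = −log[H+] = −log(1.75 × 10^-3) = 2.76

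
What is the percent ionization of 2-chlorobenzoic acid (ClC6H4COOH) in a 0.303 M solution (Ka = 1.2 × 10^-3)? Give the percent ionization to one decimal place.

6.1%

ClC6H4COOH ⇌ ClC6H4COO- + H+; let x = [H+] at equilibrium.
Solve x² + 0.0012x − 0.000364 = 0 → x = 1.85 × 10^-2 M
% ionization = x/C₀ × 100% = 1.85 × 10^-2/0.303 × 100% = 6.1%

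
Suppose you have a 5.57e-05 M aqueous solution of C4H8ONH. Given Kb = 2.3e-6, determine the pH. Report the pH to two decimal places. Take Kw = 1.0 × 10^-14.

pH = 9.01

C4H8ONH + H2O ⇌ C4H8ONH2+ + OH-
Kb = [OH-]²/(5.57e-05 − [OH-]) = 2.3 × 10^-6
[OH-] is not negligible relative to C₀; solve [OH-]² + 2.3e-06·[OH-] − 1.28e-10 = 0.
[OH-] = (−Kb + √(Kb² + 4·Kb·C₀))/2 = 1.02 × 10^-5 M
pOH = −log(1.02 × 10^-5) = 4.99; pH = 14.00 − 4.99 = 9.01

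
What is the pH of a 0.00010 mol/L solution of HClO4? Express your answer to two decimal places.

HClO4 is a strong acid and dissociates completely, so [H+] = 0.00010 M.
pH = -log(0.0001) = 4.00

pH = 4.00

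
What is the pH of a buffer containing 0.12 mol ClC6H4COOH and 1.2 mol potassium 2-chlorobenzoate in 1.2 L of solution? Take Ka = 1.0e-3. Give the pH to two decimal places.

pH = 4.00

pKa = −log(1.0 × 10^-3) = 3.000
pH = pKa + log([A⁻]/[HA]) = 3.000 + log(1.2/0.12)
pH = 3.000 + (+1.000) = 4.00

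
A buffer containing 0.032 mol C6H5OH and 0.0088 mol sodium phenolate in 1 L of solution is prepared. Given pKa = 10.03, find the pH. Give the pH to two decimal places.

pH = 9.47

Using pH = pKa + log([base]/[acid]) with [base]/[acid] = 0.0088/0.032:
pH = 10.03 + (-0.561) = 9.47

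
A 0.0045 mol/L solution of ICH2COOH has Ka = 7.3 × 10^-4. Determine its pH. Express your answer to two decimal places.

pH = 2.83

ICH2COOH ⇌ ICH2COO- + H+
From the ICE table, Ka = [H+]²/(0.0045 − [H+]) = 7.3 × 10^-4.
[H+] is not negligible relative to C₀; solve [H+]² + 0.00073·[H+] − 3.28e-06 = 0.
[H+] = (−Ka + √(Ka² + 4·Ka·C₀))/2 = 1.48 × 10^-3 M
pH = −log[H+] = −log(1.48 × 10^-3) = 2.83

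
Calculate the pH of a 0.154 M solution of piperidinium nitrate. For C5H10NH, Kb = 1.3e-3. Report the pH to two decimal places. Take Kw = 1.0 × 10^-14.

pH = 5.96

C5H10NH2+ is the conjugate acid of the weak base C5H10NH.
Ka = Kw/Kb = 1.0×10^-14 / 1.3 × 10^-3 = 7.69 × 10^-12
Let x = [H+] at equilibrium. Ka = x²/(0.154 − x).
Assume x ≪ 0.154: x ≈ √(7.69 × 10^-12 × 0.154) = 1.09 × 10^-6 M
pH = −log[H+] = −log(1.09 × 10^-6) = 5.96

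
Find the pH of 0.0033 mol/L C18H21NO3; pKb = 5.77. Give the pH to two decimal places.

pH = 9.87

C18H21NO3 + H2O ⇌ C18H22NO3+ + OH-
Kb = 10^(−5.77) = 1.70 × 10^-6
Kb = [OH-]²/(0.0033 − [OH-]) = 1.70 × 10^-6
Assume [OH-] ≪ 0.0033: [OH-] ≈ √(1.70 × 10^-6 × 0.0033) = 7.49 × 10^-5 M
([OH-]/C₀ = 2.3% < 5%, so the approximation holds.)
pOH = −log(7.49 × 10^-5) = 4.13; pH = 14.00 − 4.13 = 9.87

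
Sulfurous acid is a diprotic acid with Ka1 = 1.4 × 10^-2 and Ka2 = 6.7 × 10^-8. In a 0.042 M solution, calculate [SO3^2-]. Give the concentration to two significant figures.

First ionization gives [H+] ≈ [HSO3-] = 1.82 × 10^-2 M.
Second step: Ka2 = [H+][SO3^2-]/[HSO3-] ≈ [SO3^2-] (since [H+] ≈ [HSO3-]).
So [SO3^2-] ≈ Ka2.

6.7 × 10^-8 M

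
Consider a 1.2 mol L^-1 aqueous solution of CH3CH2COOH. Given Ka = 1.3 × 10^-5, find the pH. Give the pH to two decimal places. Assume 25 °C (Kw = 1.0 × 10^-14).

pH = 2.40

CH3CH2COOH ⇌ CH3CH2COO- + H+
Ka = [H+]²/(1.2 − [H+]) = 1.3 × 10^-5
Neglecting [H+] in the denominator: [H+] = √(1.3 × 10^-5 × 1.2) = 3.95 × 10^-3 M
Check: 0.33% ionized — well under 5%, approximation valid.
pH = −log(3.95 × 10^-3) = 2.40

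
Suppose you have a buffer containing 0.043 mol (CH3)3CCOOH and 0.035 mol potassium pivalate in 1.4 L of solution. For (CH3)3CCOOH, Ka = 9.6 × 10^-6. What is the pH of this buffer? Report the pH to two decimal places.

pKa = −log(9.6 × 10^-6) = 5.018
Using pH = pKa + log([base]/[acid]) with [base]/[acid] = 0.035/0.043:
pH = 5.018 + (-0.089) = 4.93

pH = 4.93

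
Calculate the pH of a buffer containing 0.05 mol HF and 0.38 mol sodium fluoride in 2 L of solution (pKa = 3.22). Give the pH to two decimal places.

Using pH = pKa + log([base]/[acid]) with [base]/[acid] = 0.38/0.05:
pH = 3.22 + (+0.881) = 4.10

pH = 4.10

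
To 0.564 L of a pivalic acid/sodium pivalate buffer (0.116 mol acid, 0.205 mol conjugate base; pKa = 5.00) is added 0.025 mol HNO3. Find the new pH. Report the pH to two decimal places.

pH = 5.11

Added H+ converts (CH3)3CCOO- to (CH3)3CCOOH: (CH3)3CCOOH → 0.141 mol, (CH3)3CCOO- → 0.18 mol.
Henderson–Hasselbalch with mole ratio 0.18/0.141: pH = 5.00 + (+0.106)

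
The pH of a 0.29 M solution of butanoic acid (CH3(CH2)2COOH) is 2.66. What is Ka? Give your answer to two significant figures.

[H+] = 10^(-2.66) = 2.19 × 10^-3 M
At equilibrium [HA] = 0.29 − 2.19 × 10^-3 = 2.88 × 10^-1 M
Ka = [H+][A-]/[HA] = (2.19 × 10^-3)² / 2.88 × 10^-1 = 1.7 × 10^-5

Ka = 1.7 × 10^-5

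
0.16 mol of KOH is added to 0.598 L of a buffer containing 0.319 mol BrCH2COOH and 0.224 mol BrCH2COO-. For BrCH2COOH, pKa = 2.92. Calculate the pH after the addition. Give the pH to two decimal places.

pH = 3.30

After neutralization: n(BrCH2COOH) = 0.159 mol, n(BrCH2COO-) = 0.384 mol.
pH = pKa + log(n_BrCH2COO-/n_BrCH2COOH) = 2.92 + log(0.384/0.159) = 2.92 + (+0.383)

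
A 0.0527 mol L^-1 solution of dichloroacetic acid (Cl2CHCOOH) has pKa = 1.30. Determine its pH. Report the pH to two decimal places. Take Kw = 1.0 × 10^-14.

pH = 1.49

Cl2CHCOOH ⇌ Cl2CHCOO- + H+
Ka = 10^(−1.30) = 5.01 × 10^-2
Ka = [H+]²/(0.0527 − [H+]) = 5.01 × 10^-2
[H+] is not negligible relative to C₀; solve [H+]² + 0.0501·[H+] − 0.00264 = 0.
[H+] = [−0.0501 + √(0.0501² + 0.0106)]/2 = 3.21 × 10^-2 M
pH = −log[H+] = −log(3.21 × 10^-2) = 1.49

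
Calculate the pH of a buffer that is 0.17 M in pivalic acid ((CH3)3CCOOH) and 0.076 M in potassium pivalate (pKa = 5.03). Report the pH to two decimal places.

Using pH = pKa + log([base]/[acid]) with [base]/[acid] = 0.076/0.17:
pH = 5.03 + (-0.350) = 4.68

pH = 4.68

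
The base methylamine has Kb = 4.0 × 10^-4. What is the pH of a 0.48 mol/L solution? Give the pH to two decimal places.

CH3NH2 + H2O ⇌ CH3NH3+ + OH-
Kb = x²/(0.48 − x) = 4.0 × 10^-4
Assume x ≪ 0.48: x ≈ √(4.0 × 10^-4 × 0.48) = 1.39 × 10^-2 M
(x/C₀ = 2.9% < 5%, so the approximation holds.)
pOH = 1.86, so pH = 14.00 − pOH = 12.14

pH = 12.14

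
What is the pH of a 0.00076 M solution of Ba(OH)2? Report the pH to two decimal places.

Ba(OH)2 is a strong base (each formula unit releases 2 OH-); [OH-] = 0.00152 M.
pOH = -log(0.00152) = 2.82
pH = 14.00 - 2.82 = 11.18

pH = 11.18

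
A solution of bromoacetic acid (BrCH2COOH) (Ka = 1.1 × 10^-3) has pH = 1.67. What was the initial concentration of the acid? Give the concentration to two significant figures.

[H+] = 10^(-1.67) = 2.14 × 10^-2 M = x
Ka = x²/(C₀ − x) ⇒ C₀ = x + x²/Ka
C₀ = 2.14 × 10^-2 + (2.14 × 10^-2)²/(1.1 × 10^-3) = 4.38 × 10^-1 M

C₀ = 4.4 × 10^-1 M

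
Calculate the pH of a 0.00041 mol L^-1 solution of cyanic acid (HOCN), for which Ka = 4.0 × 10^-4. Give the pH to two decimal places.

pH = 3.60

HOCN ⇌ OCN- + H+
Let x = [H+] at equilibrium. Ka = x²/(0.00041 − x).
Here C₀/Ka ≈ 1.02, so the small-x approximation fails. Use the quadratic:
x = [−0.0004 + √(0.0004² + 6.56e-07)]/2 = 2.52 × 10^-4 M
pH = −log[H+] = −log(2.52 × 10^-4) = 3.60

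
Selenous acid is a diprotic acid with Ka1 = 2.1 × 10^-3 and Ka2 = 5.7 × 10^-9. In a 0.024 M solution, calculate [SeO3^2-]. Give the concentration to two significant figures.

First ionization gives [H+] ≈ [HSeO3-] = 6.13 × 10^-3 M.
Second step: Ka2 = [H+][SeO3^2-]/[HSeO3-] ≈ [SeO3^2-] (since [H+] ≈ [HSeO3-]).
So [SeO3^2-] ≈ Ka2.

5.7 × 10^-9 M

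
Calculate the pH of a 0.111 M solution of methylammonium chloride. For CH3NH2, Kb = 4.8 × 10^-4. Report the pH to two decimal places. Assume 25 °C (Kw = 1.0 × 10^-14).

CH3NH3+ is the conjugate acid of the weak base CH3NH2.
Ka = Kw/Kb = 1.0×10^-14 / 4.8 × 10^-4 = 2.08 × 10^-11
Ka = [H+]²/(0.111 − [H+]) = 2.08 × 10^-11
Assume [H+] ≪ 0.111: [H+] ≈ √(2.08 × 10^-11 × 0.111) = 1.52 × 10^-6 M
Check: 0.0014% ionized — well under 5%, approximation valid.
pH = −log(1.52 × 10^-6) = 5.82

pH = 5.82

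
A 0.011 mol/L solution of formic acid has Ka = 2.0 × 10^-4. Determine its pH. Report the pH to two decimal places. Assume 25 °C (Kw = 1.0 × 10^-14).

HCOOH ⇌ HCOO- + H+
Ka = [H+]²/(0.011 − [H+]) = 2.0 × 10^-4
The 5% rule fails; solving [H+]² + Ka·[H+] − Ka·C₀ = 0 exactly:
[H+] = (−Ka + √(Ka² + 4·Ka·C₀))/2 = 1.39 × 10^-3 M
pH = −log(1.39 × 10^-3) = 2.86

pH = 2.86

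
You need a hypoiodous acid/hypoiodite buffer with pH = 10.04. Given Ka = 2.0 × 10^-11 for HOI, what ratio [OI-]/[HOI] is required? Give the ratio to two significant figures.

ratio = 0.22

pKa = -log(2.0 × 10^-11) = 10.699
pH = pKa + log(r) ⇒ log(r) = 10.04 − 10.699 = -0.659
r = [OI-]/[HOI] = 10^(-0.659) = 0.219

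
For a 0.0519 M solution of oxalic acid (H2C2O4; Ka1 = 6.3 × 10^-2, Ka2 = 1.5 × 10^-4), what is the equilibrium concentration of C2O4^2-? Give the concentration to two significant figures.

1.5 × 10^-4 M

First ionization gives [H+] ≈ [HC2O4-] = 3.38 × 10^-2 M.
Second step: Ka2 = [H+][C2O4^2-]/[HC2O4-] ≈ [C2O4^2-] (since [H+] ≈ [HC2O4-]).
So [C2O4^2-] ≈ Ka2.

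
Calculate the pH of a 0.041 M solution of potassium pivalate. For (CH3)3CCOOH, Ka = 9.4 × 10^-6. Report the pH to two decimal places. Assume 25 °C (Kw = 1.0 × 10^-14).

(CH3)3CCOO- is the conjugate base of the weak acid (CH3)3CCOOH.
Kb = Kw/Ka = 1.0×10^-14 / 9.4 × 10^-6 = 1.06 × 10^-9
Kb = [OH-]²/(0.041 − [OH-]) = 1.06 × 10^-9
Neglecting [OH-] in the denominator: [OH-] = √(1.06 × 10^-9 × 0.041) = 6.59 × 10^-6 M
Check: 0.016% ionized — well under 5%, approximation valid.
pOH = −log(6.59 × 10^-6) = 5.18; pH = 14.00 − 5.18 = 8.82

pH = 8.82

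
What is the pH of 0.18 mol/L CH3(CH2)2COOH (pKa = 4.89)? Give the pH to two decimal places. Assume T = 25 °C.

pH = 2.82

CH3(CH2)2COOH ⇌ CH3(CH2)2COO- + H+
Ka = 10^(−4.89) = 1.29 × 10^-5
Ka = [H+]²/(0.18 − [H+]) = 1.29 × 10^-5
Since Ka ≪ C₀, [H+] ≈ √(Ka·C₀) = 1.52 × 10^-3 M.
Check: 0.85% ionized — well under 5%, approximation valid.
pH = −log(1.52 × 10^-3) = 2.82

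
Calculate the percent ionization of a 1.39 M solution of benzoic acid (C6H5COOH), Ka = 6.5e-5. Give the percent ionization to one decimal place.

0.7%

C6H5COOH ⇌ C6H5COO- + H+; let x = [H+] at equilibrium.
x ≈ √(Ka·C₀) = √(6.5 × 10^-5 × 1.39) = 9.51 × 10^-3 M
% ionization = x/C₀ × 100% = 9.51 × 10^-3/1.39 × 100% = 0.7%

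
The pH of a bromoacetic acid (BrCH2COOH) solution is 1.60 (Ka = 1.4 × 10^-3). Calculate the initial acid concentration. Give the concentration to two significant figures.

[H+] = 10^(-1.60) = 2.51 × 10^-2 M = x
Ka = x²/(C₀ − x) ⇒ C₀ = x + x²/Ka
C₀ = 2.51 × 10^-2 + (2.51 × 10^-2)²/(1.4 × 10^-3) = 4.75 × 10^-1 M

C₀ = 4.8 × 10^-1 M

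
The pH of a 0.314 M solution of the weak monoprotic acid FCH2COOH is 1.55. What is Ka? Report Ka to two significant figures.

Ka = 2.8 × 10^-3

[H+] = 10^(-1.55) = 2.82 × 10^-2 M
At equilibrium [HA] = 0.314 − 2.82 × 10^-2 = 2.86 × 10^-1 M
Ka = [H+][A-]/[HA] = (2.82 × 10^-2)² / 2.86 × 10^-1 = 2.8 × 10^-3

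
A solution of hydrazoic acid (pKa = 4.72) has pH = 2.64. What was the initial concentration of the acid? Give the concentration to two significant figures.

C₀ = 2.8 × 10^-1 M

[H+] = 10^(-2.64) = 2.29 × 10^-3 M = x
Ka = 10^(−4.72) = 1.91 × 10^-5
Ka = x²/(C₀ − x) ⇒ C₀ = x + x²/Ka
C₀ = 2.29 × 10^-3 + (2.29 × 10^-3)²/(1.91 × 10^-5) = 2.77 × 10^-1 M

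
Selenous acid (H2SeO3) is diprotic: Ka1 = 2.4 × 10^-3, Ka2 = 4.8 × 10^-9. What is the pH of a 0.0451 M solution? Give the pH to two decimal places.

Ka1 ≫ Ka2, so treat the first dissociation as the only significant source of H+.
Ka1 = x²/(0.0451 − x) = 2.4 × 10^-3
Solving the quadratic: x = (−Ka1 + √(Ka1² + 4·Ka1·C₀))/2 = 9.27 × 10^-3 M
pH = −log(9.27 × 10^-3) = 2.03

pH = 2.03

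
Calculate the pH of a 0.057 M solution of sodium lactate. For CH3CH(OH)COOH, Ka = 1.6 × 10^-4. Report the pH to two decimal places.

pH = 8.28

CH3CH(OH)COO- is the conjugate base of the weak acid CH3CH(OH)COOH.
Kb = Kw/Ka = 1.0×10^-14 / 1.6 × 10^-4 = 6.25 × 10^-11
From the ICE table, Kb = [OH-]²/(0.057 − [OH-]) = 6.25 × 10^-11.
Assume [OH-] ≪ 0.057: [OH-] ≈ √(6.25 × 10^-11 × 0.057) = 1.89 × 10^-6 M
([OH-]/C₀ = 0.0033% < 5%, so the approximation holds.)
pOH = −log(1.89 × 10^-6) = 5.72; pH = 14.00 − 5.72 = 8.28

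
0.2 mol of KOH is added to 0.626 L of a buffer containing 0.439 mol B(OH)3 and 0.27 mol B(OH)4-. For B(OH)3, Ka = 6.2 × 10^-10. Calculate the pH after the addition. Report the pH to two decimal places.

pH = 9.50

After neutralization: n(B(OH)3) = 0.239 mol, n(B(OH)4-) = 0.47 mol.
pKa = −log(6.2 × 10^-10) = 9.208
Henderson–Hasselbalch with mole ratio 0.47/0.239: pH = 9.208 + (+0.294)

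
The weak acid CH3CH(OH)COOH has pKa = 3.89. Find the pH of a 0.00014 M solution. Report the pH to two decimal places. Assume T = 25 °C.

CH3CH(OH)COOH ⇌ CH3CH(OH)COO- + H+
Ka = 10^(−3.89) = 1.29 × 10^-4
From the ICE table, Ka = [H+]²/(0.00014 − [H+]) = 1.29 × 10^-4.
The 5% rule fails; solving [H+]² + Ka·[H+] − Ka·C₀ = 0 exactly:
[H+] = [−0.000129 + √(0.000129² + 7.22e-08)]/2 = 8.46 × 10^-5 M
pH = −log(8.46 × 10^-5) = 4.07

pH = 4.07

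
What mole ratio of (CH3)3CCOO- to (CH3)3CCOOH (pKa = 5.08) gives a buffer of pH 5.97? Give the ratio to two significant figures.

pH = pKa + log(r) ⇒ log(r) = 5.97 − 5.08 = +0.89
r = [(CH3)3CCOO-]/[(CH3)3CCOOH] = 10^(+0.89) = 7.76

ratio = 7.8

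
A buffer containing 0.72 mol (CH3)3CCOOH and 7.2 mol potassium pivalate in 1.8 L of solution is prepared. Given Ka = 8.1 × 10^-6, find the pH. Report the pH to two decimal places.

pH = 6.09

pKa = −log(8.1 × 10^-6) = 5.092
Henderson–Hasselbalch: pH = pKa + log([(CH3)3CCOO-]/[(CH3)3CCOOH]) = 5.092 + log(7.2/0.72)
pH = 5.092 + (+1.000) = 6.09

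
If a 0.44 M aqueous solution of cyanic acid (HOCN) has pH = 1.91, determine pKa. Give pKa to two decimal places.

[H+] = 10^(-1.91) = 1.23 × 10^-2 M
At equilibrium [HA] = 0.44 − 1.23 × 10^-2 = 4.28 × 10^-1 M
Ka = [H+][A-]/[HA] = (1.23 × 10^-2)² / 4.28 × 10^-1 = 3.53 × 10^-4
pKa = -log(3.53 × 10^-4) = 3.45

pKa = 3.45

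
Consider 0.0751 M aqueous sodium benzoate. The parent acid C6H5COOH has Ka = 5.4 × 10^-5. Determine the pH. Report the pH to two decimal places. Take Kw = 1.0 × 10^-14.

pH = 8.57

C6H5COO- is the conjugate base of the weak acid C6H5COOH.
Kb = Kw/Ka = 1.0×10^-14 / 5.4 × 10^-5 = 1.85 × 10^-10
Kb = [OH-]²/(0.0751 − [OH-]) = 1.85 × 10^-10
Assume [OH-] ≪ 0.0751: [OH-] ≈ √(1.85 × 10^-10 × 0.0751) = 3.73 × 10^-6 M
Check: 0.005% ionized — well under 5%, approximation valid.
pOH = −log(3.73 × 10^-6) = 5.43; pH = 14.00 − 5.43 = 8.57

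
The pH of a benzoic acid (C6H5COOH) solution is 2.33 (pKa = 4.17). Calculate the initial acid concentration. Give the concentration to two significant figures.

C₀ = 3.3 × 10^-1 M

[H+] = 10^(-2.33) = 4.68 × 10^-3 M = x
Ka = 10^(−4.17) = 6.76 × 10^-5
Ka = x²/(C₀ − x) ⇒ C₀ = x + x²/Ka
C₀ = 4.68 × 10^-3 + (4.68 × 10^-3)²/(6.76 × 10^-5) = 3.29 × 10^-1 M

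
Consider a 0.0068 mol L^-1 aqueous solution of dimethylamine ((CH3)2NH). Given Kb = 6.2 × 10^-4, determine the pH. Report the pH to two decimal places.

(CH3)2NH + H2O ⇌ (CH3)2NH2+ + OH-
Kb = x²/(0.0068 − x) = 6.2 × 10^-4
Here C₀/Kb ≈ 11, so the small-x approximation fails. Use the quadratic:
x = (−Kb + √(Kb² + 4·Kb·C₀))/2 = 1.77 × 10^-3 M
pOH = 2.75, so pH = 14.00 − pOH = 11.25

pH = 11.25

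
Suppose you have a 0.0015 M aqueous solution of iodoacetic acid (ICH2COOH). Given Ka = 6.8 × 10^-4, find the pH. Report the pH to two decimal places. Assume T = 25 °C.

ICH2COOH ⇌ ICH2COO- + H+
Let x = [H+] at equilibrium. Ka = x²/(0.0015 − x).
The 5% rule fails; solving x² + Ka·x − Ka·C₀ = 0 exactly:
x = (−Ka + √(Ka² + 4·Ka·C₀))/2 = 7.26 × 10^-4 M
pH = −log[H+] = −log(7.26 × 10^-4) = 3.14

pH = 3.14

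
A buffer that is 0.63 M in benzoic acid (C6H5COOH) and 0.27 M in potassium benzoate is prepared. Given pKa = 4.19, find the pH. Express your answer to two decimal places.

pH = 3.82

pH = pKa + log([A⁻]/[HA]) = 4.19 + log(0.27/0.63)
pH = 4.19 + (-0.368) = 3.82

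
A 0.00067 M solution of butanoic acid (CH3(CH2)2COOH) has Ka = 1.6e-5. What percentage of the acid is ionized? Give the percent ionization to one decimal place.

CH3(CH2)2COOH ⇌ CH3(CH2)2COO- + H+; let x = [H+] at equilibrium.
Solve x² + 1.6e-05x − 1.07e-08 = 0 → x = 9.58 × 10^-5 M
% ionization = x/C₀ × 100% = 9.58 × 10^-5/0.00067 × 100% = 14.3%

14.3%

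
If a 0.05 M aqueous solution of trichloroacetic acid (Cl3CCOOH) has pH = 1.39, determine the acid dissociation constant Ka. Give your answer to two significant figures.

[H+] = 10^(-1.39) = 4.07 × 10^-2 M
At equilibrium [HA] = 0.05 − 4.07 × 10^-2 = 9.30 × 10^-3 M
Ka = [H+][A-]/[HA] = (4.07 × 10^-2)² / 9.30 × 10^-3 = 1.8 × 10^-1

Ka = 1.8 × 10^-1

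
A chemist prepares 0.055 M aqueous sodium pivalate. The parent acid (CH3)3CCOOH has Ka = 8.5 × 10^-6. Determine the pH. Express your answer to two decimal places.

(CH3)3CCOO- is the conjugate base of the weak acid (CH3)3CCOOH.
Kb = Kw/Ka = 1.0×10^-14 / 8.5 × 10^-6 = 1.18 × 10^-9
Kb = x²/(0.055 − x) = 1.18 × 10^-9
Assume x ≪ 0.055: x ≈ √(1.18 × 10^-9 × 0.055) = 8.06 × 10^-6 M
(x/C₀ = 0.015% < 5%, so the approximation holds.)
pOH = 5.09, so pH = 14.00 − pOH = 8.91

pH = 8.91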